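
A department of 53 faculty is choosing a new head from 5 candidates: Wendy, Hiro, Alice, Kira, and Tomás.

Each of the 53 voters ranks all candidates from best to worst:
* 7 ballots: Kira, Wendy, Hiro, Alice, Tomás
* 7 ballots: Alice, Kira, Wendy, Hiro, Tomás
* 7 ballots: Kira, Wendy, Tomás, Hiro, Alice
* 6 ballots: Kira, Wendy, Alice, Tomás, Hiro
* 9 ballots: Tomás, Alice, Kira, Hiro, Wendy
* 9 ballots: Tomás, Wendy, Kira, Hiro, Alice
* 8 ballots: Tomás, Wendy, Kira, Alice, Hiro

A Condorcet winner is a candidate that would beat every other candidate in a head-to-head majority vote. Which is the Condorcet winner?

Kira

Kira vs Wendy: 36–17
Kira vs Hiro: 53–0
Kira vs Alice: 37–16
Kira vs Tomás: 27–26
Kira beats every other candidate.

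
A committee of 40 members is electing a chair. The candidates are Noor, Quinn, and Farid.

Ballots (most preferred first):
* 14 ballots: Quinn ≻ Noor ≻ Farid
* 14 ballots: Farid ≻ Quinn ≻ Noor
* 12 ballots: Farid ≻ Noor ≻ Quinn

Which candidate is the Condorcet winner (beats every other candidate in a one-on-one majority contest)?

Farid

Farid vs Noor: 26–14
Farid vs Quinn: 26–14
Farid beats every other candidate.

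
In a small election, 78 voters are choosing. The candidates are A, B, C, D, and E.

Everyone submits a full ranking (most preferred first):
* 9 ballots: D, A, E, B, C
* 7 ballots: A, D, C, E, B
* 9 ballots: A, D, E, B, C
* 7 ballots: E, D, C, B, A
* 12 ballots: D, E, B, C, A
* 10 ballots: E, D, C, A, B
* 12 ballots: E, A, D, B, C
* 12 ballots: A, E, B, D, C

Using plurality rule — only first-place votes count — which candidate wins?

First-place votes: A 28, B 0, C 0, D 21, E 29.

E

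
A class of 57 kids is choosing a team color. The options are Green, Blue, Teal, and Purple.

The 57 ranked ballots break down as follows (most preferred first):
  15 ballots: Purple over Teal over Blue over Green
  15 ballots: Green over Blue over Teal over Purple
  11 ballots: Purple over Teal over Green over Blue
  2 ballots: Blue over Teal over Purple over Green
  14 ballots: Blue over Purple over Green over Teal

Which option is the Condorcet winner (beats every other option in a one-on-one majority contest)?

Blue vs Green: 31–26
Blue vs Teal: 31–26
Blue vs Purple: 31–26
Blue beats every other option.

Blue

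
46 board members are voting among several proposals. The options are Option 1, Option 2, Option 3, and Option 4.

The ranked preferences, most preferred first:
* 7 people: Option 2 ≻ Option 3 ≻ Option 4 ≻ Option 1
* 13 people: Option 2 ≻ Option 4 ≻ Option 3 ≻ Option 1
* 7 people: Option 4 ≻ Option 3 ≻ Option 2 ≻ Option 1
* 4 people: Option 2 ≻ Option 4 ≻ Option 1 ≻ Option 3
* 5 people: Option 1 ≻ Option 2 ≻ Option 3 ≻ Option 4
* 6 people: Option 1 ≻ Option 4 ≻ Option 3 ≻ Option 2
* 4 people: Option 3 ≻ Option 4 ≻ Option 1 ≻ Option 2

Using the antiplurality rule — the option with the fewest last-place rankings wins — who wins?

Option 3

Last-place votes: Option 1 27, Option 2 10, Option 3 4, Option 4 5.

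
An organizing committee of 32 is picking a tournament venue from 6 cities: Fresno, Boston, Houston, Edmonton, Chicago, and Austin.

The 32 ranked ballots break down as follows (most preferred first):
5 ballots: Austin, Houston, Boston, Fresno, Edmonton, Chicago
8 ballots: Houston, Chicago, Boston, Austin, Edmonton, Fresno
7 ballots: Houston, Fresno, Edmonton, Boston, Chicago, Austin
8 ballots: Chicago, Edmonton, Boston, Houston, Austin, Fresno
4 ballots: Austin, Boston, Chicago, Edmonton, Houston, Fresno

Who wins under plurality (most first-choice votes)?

First-place votes: Fresno 0, Boston 0, Houston 15, Edmonton 0, Chicago 8, Austin 9.

Houston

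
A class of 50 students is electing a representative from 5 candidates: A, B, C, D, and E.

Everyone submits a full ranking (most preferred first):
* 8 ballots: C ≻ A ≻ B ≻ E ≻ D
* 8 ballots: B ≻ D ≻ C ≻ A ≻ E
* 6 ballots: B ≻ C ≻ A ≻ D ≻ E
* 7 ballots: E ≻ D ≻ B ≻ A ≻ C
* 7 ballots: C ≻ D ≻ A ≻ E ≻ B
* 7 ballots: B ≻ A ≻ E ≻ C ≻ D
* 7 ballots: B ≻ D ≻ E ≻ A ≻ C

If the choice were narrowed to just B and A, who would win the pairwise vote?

B

B is ranked above A on 35 ballots; A above B on 15.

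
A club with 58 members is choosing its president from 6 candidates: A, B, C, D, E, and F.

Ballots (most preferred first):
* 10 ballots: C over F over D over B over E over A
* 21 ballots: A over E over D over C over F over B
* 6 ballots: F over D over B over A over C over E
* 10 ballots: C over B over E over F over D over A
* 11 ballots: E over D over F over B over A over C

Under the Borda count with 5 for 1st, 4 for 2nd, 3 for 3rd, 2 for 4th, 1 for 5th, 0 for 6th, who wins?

A: 10×0 + 21×5 + 6×2 + 10×0 + 11×1 = 128
B: 10×2 + 21×0 + 6×3 + 10×4 + 11×2 = 100
C: 10×5 + 21×2 + 6×1 + 10×5 + 11×0 = 148
D: 10×3 + 21×3 + 6×4 + 10×1 + 11×4 = 171
E: 10×1 + 21×4 + 6×0 + 10×3 + 11×5 = 179
F: 10×4 + 21×1 + 6×5 + 10×2 + 11×3 = 144

E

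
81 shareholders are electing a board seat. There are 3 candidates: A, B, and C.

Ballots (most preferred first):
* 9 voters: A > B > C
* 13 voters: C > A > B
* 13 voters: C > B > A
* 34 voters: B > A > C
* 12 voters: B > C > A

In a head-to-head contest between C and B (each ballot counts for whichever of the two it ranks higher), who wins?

C is ranked above B on 26 ballots; B above C on 55.

B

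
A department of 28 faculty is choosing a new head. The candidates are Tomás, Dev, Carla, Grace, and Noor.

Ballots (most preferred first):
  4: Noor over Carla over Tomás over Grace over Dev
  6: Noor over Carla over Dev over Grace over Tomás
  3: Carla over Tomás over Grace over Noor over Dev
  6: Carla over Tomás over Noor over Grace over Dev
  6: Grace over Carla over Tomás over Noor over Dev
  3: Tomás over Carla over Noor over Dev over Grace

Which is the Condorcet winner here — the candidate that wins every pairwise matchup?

Carla vs Tomás: 25–3
Carla vs Dev: 28–0
Carla vs Grace: 22–6
Carla vs Noor: 18–10
Carla beats every other candidate.

Carla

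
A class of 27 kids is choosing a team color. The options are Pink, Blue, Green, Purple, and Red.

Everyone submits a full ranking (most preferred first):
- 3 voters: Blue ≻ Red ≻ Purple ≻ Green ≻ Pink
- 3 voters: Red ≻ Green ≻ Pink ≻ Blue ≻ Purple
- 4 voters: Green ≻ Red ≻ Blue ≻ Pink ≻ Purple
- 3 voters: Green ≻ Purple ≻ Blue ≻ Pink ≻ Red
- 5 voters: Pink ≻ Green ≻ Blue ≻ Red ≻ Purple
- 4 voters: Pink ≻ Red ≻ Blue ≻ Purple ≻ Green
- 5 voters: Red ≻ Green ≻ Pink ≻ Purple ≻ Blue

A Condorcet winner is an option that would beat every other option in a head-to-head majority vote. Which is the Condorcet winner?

Red vs Pink: 15–12
Red vs Blue: 16–11
Red vs Green: 15–12
Red vs Purple: 24–3
Red beats every other option.

Red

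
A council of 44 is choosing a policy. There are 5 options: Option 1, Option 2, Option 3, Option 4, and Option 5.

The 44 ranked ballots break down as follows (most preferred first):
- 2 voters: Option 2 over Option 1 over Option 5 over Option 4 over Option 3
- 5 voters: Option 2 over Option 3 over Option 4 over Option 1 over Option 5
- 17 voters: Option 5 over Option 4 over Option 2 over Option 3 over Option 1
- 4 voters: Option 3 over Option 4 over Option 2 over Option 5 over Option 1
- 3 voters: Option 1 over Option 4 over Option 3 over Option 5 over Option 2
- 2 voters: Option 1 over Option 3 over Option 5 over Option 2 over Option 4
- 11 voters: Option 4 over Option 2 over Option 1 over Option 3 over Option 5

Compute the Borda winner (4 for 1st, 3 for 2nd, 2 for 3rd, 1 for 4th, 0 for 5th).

Option 4

Option 1: 2×3 + 5×1 + 17×0 + 4×0 + 3×4 + 2×4 + 11×2 = 53
Option 2: 2×4 + 5×4 + 17×2 + 4×2 + 3×0 + 2×1 + 11×3 = 105
Option 3: 2×0 + 5×3 + 17×1 + 4×4 + 3×2 + 2×3 + 11×1 = 71
Option 4: 2×1 + 5×2 + 17×3 + 4×3 + 3×3 + 2×0 + 11×4 = 128
Option 5: 2×2 + 5×0 + 17×4 + 4×1 + 3×1 + 2×2 + 11×0 = 83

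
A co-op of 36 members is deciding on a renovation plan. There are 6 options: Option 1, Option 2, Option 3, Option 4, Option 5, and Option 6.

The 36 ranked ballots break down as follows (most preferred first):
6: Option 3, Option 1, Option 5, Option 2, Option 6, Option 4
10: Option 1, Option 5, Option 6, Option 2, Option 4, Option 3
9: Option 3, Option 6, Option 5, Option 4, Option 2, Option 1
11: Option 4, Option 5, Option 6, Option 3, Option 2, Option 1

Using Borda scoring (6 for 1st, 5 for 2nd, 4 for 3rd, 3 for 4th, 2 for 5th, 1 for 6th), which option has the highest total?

Option 1: 6×5 + 10×6 + 9×1 + 11×1 = 110
Option 2: 6×3 + 10×3 + 9×2 + 11×2 = 88
Option 3: 6×6 + 10×1 + 9×6 + 11×3 = 133
Option 4: 6×1 + 10×2 + 9×3 + 11×6 = 119
Option 5: 6×4 + 10×5 + 9×4 + 11×5 = 165
Option 6: 6×2 + 10×4 + 9×5 + 11×4 = 141

Option 5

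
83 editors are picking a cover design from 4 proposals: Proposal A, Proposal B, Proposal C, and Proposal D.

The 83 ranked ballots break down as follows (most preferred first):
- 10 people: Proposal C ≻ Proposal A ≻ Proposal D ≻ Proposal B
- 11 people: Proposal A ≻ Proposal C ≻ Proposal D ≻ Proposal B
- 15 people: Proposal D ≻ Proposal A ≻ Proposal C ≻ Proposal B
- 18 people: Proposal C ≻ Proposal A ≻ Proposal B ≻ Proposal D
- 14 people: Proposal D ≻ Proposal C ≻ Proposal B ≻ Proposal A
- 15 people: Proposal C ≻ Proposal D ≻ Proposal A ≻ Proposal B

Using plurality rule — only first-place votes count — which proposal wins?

Proposal C

First-place votes: Proposal A 11, Proposal B 0, Proposal C 43, Proposal D 29.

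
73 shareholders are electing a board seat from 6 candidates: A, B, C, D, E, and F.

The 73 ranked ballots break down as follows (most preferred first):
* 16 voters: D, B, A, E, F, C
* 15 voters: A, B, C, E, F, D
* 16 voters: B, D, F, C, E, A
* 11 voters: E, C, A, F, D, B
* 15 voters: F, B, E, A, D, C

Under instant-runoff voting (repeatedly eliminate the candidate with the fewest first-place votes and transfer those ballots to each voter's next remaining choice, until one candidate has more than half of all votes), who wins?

B

Round 1: A 15, B 16, C 0, D 16, E 11, F 15. C eliminated.
Round 2: A 15, B 16, D 16, E 11, F 15. E eliminated.
Round 3: A 26, B 16, D 16, F 15. F eliminated.
Round 4: A 26, B 31, D 16. D eliminated.
Round 5: A 26, B 47. B has a majority (≥37).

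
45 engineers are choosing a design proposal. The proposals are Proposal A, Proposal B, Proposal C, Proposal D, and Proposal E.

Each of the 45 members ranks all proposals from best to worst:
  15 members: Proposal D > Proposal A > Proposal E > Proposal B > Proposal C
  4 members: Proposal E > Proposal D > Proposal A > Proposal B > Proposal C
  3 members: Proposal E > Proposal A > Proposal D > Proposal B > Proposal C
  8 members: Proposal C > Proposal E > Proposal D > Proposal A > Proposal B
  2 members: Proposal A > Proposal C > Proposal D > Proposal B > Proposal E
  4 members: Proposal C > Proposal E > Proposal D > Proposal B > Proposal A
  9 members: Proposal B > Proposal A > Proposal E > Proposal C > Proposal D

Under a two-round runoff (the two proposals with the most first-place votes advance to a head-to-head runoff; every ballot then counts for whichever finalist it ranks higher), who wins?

Proposal C

Round 1 first-place votes: Proposal A 2, Proposal B 9, Proposal C 12, Proposal D 15, Proposal E 7. Proposal D and Proposal C advance.
Runoff: Proposal D is ranked above Proposal C on 22 ballots, Proposal C above Proposal D on 23.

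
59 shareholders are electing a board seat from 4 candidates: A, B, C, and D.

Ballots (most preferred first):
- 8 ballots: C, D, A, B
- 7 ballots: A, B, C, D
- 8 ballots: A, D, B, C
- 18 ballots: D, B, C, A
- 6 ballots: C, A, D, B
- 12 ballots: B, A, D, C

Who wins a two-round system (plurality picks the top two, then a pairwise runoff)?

A

Round 1 first-place votes: A 15, B 12, C 14, D 18. D and A advance.
Runoff: D is ranked above A on 26 ballots, A above D on 33.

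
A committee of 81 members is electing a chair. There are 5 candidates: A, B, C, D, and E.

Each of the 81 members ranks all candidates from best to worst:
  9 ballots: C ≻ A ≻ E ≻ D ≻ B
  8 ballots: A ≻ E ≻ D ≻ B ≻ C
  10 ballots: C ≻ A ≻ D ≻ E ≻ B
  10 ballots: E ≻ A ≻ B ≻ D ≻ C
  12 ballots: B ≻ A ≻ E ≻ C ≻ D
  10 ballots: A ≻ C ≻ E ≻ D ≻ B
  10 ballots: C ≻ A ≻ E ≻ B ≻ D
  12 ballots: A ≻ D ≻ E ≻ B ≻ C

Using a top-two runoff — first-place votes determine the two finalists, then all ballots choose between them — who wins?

A

Round 1 first-place votes: A 30, B 12, C 29, D 0, E 10. A and C advance.
Runoff: A is ranked above C on 52 ballots, C above A on 29.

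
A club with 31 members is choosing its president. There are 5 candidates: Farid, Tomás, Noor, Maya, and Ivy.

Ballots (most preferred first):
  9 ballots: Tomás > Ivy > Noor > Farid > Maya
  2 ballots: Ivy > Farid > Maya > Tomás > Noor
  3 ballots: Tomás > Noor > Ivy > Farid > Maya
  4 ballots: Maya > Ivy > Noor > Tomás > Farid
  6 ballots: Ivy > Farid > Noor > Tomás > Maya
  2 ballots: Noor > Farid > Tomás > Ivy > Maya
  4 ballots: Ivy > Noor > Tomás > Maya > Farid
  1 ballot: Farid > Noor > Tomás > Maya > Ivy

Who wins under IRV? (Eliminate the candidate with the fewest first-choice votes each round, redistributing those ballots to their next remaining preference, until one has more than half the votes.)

Ivy

Round 1: Farid 1, Tomás 12, Noor 2, Maya 4, Ivy 12. Farid eliminated.
Round 2: Tomás 12, Noor 3, Maya 4, Ivy 12. Noor eliminated.
Round 3: Tomás 15, Maya 4, Ivy 12. Maya eliminated.
Round 4: Tomás 15, Ivy 16. Ivy has a majority (≥16).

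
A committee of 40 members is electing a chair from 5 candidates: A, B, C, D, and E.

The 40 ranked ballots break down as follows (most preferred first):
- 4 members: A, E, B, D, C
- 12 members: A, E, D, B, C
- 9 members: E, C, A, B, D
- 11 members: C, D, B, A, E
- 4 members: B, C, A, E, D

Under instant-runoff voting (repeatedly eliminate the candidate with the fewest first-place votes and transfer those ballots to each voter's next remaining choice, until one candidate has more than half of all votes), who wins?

C

Round 1: A 16, B 4, C 11, D 0, E 9. D eliminated.
Round 2: A 16, B 4, C 11, E 9. B eliminated.
Round 3: A 16, C 15, E 9. E eliminated.
Round 4: A 16, C 24. C has a majority (≥21).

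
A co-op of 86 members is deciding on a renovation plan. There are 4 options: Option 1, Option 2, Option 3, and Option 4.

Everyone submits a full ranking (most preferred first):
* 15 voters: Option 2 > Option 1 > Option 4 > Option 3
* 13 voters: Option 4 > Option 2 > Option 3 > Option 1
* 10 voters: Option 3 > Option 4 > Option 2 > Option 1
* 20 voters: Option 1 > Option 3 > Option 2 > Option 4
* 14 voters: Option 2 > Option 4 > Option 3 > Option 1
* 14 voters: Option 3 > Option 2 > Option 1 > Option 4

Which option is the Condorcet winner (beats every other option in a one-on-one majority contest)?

Option 3

Option 3 vs Option 1: 51–35
Option 3 vs Option 2: 44–42
Option 3 vs Option 4: 44–42
Option 3 beats every other option.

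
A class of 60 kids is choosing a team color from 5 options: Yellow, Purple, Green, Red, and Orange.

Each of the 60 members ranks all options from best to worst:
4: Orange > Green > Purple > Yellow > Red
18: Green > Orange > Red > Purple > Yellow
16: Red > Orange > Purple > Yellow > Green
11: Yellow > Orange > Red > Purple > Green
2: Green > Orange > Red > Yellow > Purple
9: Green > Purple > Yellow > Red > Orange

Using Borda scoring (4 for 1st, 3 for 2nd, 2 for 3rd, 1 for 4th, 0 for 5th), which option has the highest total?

Orange

Yellow: 4×1 + 18×0 + 16×1 + 11×4 + 2×1 + 9×2 = 84
Purple: 4×2 + 18×1 + 16×2 + 11×1 + 2×0 + 9×3 = 96
Green: 4×3 + 18×4 + 16×0 + 11×0 + 2×4 + 9×4 = 128
Red: 4×0 + 18×2 + 16×4 + 11×2 + 2×2 + 9×1 = 135
Orange: 4×4 + 18×3 + 16×3 + 11×3 + 2×3 + 9×0 = 157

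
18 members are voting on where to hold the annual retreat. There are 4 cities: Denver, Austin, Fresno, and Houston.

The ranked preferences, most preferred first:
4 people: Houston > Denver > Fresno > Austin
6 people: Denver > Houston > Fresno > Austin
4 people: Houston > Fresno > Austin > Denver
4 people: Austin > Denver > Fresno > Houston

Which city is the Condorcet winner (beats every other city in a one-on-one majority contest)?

Denver vs Austin: 10–8
Denver vs Fresno: 14–4
Denver vs Houston: 10–8
Denver beats every other city.

Denver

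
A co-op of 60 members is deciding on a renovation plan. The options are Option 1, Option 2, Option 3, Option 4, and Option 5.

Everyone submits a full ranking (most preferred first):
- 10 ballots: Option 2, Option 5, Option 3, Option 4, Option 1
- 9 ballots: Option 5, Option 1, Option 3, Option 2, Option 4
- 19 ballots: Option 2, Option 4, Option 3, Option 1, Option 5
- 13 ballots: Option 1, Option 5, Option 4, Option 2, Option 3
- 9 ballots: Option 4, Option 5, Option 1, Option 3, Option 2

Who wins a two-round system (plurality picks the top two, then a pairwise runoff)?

Round 1 first-place votes: Option 1 13, Option 2 29, Option 3 0, Option 4 9, Option 5 9. Option 2 and Option 1 advance.
Runoff: Option 2 is ranked above Option 1 on 29 ballots, Option 1 above Option 2 on 31.

Option 1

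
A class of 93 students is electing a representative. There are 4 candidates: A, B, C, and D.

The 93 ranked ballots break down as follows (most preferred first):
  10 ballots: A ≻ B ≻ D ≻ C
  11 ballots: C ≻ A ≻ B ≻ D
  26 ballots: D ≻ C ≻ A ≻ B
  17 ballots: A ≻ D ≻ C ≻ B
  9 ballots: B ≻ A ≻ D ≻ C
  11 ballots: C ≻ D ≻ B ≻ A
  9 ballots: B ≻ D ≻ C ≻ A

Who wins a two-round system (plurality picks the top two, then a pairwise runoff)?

Round 1 first-place votes: A 27, B 18, C 22, D 26. A and D advance.
Runoff: A is ranked above D on 47 ballots, D above A on 46.

A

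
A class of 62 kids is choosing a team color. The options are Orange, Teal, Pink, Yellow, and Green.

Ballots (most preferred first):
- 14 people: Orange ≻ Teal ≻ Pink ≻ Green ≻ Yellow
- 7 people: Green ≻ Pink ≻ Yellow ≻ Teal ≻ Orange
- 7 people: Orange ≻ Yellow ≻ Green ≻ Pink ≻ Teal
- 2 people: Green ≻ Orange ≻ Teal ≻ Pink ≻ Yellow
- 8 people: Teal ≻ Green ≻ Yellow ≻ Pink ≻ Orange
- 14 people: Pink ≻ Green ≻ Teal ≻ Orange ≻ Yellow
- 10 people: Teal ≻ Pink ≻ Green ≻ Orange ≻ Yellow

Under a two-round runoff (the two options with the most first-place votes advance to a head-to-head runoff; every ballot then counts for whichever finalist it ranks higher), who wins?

Teal

Round 1 first-place votes: Orange 21, Teal 18, Pink 14, Yellow 0, Green 9. Orange and Teal advance.
Runoff: Orange is ranked above Teal on 23 ballots, Teal above Orange on 39.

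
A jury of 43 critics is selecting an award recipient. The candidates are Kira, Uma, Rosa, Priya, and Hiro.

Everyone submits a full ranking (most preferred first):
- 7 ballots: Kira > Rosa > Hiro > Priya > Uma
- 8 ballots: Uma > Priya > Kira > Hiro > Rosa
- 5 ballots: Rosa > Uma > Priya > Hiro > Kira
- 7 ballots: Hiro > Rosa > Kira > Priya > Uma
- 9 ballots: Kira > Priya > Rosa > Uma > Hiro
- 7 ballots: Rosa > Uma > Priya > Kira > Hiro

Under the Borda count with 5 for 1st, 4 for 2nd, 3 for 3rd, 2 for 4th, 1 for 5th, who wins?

Kira: 7×5 + 8×3 + 5×1 + 7×3 + 9×5 + 7×2 = 144
Uma: 7×1 + 8×5 + 5×4 + 7×1 + 9×2 + 7×4 = 120
Rosa: 7×4 + 8×1 + 5×5 + 7×4 + 9×3 + 7×5 = 151
Priya: 7×2 + 8×4 + 5×3 + 7×2 + 9×4 + 7×3 = 132
Hiro: 7×3 + 8×2 + 5×2 + 7×5 + 9×1 + 7×1 = 98

Rosa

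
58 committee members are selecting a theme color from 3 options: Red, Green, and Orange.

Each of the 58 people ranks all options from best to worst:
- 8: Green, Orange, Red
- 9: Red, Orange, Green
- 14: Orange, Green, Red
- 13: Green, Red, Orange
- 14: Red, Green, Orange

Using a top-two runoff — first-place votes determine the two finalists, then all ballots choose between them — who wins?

Round 1 first-place votes: Red 23, Green 21, Orange 14. Red and Green advance.
Runoff: Red is ranked above Green on 23 ballots, Green above Red on 35.

Green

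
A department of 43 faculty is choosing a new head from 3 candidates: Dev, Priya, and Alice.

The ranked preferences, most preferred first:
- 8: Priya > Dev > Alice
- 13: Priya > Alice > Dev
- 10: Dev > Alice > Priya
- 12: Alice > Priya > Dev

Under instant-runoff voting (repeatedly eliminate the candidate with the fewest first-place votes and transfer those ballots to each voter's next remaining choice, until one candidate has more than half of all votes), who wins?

Round 1: Dev 10, Priya 21, Alice 12. Dev eliminated.
Round 2: Priya 21, Alice 22. Alice has a majority (≥22).

Alice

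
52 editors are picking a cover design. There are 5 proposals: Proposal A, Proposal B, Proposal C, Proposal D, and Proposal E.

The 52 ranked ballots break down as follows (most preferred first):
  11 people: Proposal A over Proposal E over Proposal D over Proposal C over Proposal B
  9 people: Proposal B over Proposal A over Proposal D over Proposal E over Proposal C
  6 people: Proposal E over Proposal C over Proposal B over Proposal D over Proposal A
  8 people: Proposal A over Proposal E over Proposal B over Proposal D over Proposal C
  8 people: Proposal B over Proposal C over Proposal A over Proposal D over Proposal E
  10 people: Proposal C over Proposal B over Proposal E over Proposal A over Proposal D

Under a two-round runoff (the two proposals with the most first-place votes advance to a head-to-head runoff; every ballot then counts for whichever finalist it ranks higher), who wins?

Proposal B

Round 1 first-place votes: Proposal A 19, Proposal B 17, Proposal C 10, Proposal D 0, Proposal E 6. Proposal A and Proposal B advance.
Runoff: Proposal A is ranked above Proposal B on 19 ballots, Proposal B above Proposal A on 33.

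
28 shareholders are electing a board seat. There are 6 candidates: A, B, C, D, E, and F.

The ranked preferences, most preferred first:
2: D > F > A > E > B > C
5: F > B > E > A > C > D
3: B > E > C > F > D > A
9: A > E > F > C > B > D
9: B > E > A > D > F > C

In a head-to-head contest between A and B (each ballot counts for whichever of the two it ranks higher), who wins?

A is ranked above B on 11 ballots; B above A on 17.

B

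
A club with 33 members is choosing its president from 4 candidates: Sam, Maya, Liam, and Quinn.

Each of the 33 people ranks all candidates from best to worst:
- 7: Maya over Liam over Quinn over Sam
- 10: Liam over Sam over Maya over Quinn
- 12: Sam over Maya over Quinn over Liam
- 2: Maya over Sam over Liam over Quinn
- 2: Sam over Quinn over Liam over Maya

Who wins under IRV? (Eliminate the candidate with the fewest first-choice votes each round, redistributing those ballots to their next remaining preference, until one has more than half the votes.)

Liam

Round 1: Sam 14, Maya 9, Liam 10, Quinn 0. Quinn eliminated.
Round 2: Sam 14, Maya 9, Liam 10. Maya eliminated.
Round 3: Sam 16, Liam 17. Liam has a majority (≥17).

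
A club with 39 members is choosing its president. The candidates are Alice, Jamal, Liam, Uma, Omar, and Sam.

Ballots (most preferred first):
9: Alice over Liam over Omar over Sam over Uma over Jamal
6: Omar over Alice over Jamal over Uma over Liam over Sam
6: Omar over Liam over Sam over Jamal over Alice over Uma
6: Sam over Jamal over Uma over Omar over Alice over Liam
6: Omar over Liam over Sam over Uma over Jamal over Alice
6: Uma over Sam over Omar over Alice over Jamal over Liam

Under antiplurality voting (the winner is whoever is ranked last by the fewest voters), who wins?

Omar

Last-place votes: Alice 6, Jamal 9, Liam 12, Uma 6, Omar 0, Sam 6.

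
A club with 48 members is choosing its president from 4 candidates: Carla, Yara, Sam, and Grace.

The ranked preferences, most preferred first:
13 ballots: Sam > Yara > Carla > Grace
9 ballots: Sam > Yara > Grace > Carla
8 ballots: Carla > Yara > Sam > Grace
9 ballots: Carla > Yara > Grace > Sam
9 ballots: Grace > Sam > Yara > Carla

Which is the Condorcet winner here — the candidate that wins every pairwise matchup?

Sam vs Carla: 31–17
Sam vs Yara: 31–17
Sam vs Grace: 30–18
Sam beats every other candidate.

Sam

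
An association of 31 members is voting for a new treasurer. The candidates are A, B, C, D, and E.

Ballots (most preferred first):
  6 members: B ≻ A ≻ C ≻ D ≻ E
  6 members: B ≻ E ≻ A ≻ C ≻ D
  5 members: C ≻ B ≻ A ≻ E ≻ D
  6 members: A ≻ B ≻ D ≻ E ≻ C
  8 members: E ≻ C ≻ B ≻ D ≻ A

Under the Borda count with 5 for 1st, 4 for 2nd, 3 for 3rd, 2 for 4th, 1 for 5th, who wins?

B

A: 6×4 + 6×3 + 5×3 + 6×5 + 8×1 = 95
B: 6×5 + 6×5 + 5×4 + 6×4 + 8×3 = 128
C: 6×3 + 6×2 + 5×5 + 6×1 + 8×4 = 93
D: 6×2 + 6×1 + 5×1 + 6×3 + 8×2 = 57
E: 6×1 + 6×4 + 5×2 + 6×2 + 8×5 = 92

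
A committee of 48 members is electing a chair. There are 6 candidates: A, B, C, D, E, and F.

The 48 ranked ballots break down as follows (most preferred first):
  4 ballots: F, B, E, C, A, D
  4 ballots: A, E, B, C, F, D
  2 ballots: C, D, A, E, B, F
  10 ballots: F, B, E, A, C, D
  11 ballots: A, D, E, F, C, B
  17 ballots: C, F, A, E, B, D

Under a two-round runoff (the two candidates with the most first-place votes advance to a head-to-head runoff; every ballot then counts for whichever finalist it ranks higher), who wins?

Round 1 first-place votes: A 15, B 0, C 19, D 0, E 0, F 14. C and A advance.
Runoff: C is ranked above A on 23 ballots, A above C on 25.

A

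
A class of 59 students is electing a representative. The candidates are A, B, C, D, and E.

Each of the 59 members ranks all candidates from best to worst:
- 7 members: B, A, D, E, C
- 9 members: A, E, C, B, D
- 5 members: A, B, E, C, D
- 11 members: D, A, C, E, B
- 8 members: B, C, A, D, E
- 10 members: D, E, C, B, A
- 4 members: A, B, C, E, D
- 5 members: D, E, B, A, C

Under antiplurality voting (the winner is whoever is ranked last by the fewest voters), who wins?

E

Last-place votes: A 10, B 11, C 12, D 18, E 8.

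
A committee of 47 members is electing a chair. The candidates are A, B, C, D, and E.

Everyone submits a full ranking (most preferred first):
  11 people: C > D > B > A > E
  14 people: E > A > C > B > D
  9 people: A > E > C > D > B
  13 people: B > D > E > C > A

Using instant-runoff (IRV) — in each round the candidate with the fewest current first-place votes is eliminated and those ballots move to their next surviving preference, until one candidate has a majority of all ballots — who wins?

B

Round 1: A 9, B 13, C 11, D 0, E 14. D eliminated.
Round 2: A 9, B 13, C 11, E 14. A eliminated.
Round 3: B 13, C 11, E 23. C eliminated.
Round 4: B 24, E 23. B has a majority (≥24).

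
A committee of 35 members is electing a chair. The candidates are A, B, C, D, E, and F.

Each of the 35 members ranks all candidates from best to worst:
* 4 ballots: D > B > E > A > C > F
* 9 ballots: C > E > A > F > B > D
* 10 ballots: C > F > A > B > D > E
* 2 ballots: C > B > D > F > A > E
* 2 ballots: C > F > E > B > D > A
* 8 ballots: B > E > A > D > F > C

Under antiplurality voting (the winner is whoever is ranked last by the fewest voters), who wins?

B

Last-place votes: A 2, B 0, C 8, D 9, E 12, F 4.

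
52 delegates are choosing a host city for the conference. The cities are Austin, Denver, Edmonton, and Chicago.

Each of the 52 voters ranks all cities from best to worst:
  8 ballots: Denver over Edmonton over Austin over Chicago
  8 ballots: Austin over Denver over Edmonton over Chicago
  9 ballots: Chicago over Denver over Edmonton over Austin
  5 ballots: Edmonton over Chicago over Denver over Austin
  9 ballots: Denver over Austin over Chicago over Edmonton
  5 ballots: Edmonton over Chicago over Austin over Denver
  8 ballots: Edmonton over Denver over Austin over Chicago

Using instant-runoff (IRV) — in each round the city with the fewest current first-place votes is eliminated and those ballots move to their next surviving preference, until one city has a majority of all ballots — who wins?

Round 1: Austin 8, Denver 17, Edmonton 18, Chicago 9. Austin eliminated.
Round 2: Denver 25, Edmonton 18, Chicago 9. Chicago eliminated.
Round 3: Denver 34, Edmonton 18. Denver has a majority (≥27).

Denver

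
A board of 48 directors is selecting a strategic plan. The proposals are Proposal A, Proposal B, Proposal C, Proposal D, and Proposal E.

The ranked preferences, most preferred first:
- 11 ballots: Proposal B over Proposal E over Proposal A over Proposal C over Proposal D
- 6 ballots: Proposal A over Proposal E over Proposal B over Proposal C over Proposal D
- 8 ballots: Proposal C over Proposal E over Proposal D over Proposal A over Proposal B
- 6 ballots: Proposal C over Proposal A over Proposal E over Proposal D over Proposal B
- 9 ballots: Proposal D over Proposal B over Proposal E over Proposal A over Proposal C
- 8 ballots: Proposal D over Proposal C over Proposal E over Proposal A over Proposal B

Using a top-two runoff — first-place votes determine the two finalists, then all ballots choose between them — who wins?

Round 1 first-place votes: Proposal A 6, Proposal B 11, Proposal C 14, Proposal D 17, Proposal E 0. Proposal D and Proposal C advance.
Runoff: Proposal D is ranked above Proposal C on 17 ballots, Proposal C above Proposal D on 31.

Proposal C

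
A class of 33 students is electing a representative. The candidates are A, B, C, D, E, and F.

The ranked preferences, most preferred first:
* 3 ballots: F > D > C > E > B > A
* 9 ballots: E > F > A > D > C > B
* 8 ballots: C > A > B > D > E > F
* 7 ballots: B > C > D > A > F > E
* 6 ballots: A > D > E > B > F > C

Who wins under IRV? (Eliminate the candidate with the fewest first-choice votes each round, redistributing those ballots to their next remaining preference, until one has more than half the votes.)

Round 1: A 6, B 7, C 8, D 0, E 9, F 3. D eliminated.
Round 2: A 6, B 7, C 8, E 9, F 3. F eliminated.
Round 3: A 6, B 7, C 11, E 9. A eliminated.
Round 4: B 7, C 11, E 15. B eliminated.
Round 5: C 18, E 15. C has a majority (≥17).

C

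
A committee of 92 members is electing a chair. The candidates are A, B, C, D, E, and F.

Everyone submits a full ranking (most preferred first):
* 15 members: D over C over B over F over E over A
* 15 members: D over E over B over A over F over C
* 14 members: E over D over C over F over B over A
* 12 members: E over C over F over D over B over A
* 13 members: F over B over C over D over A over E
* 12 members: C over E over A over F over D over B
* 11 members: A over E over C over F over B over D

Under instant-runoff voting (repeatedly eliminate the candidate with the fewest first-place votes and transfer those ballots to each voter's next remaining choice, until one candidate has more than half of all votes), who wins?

Round 1: A 11, B 0, C 12, D 30, E 26, F 13. B eliminated.
Round 2: A 11, C 12, D 30, E 26, F 13. A eliminated.
Round 3: C 12, D 30, E 37, F 13. C eliminated.
Round 4: D 30, E 49, F 13. E has a majority (≥47).

E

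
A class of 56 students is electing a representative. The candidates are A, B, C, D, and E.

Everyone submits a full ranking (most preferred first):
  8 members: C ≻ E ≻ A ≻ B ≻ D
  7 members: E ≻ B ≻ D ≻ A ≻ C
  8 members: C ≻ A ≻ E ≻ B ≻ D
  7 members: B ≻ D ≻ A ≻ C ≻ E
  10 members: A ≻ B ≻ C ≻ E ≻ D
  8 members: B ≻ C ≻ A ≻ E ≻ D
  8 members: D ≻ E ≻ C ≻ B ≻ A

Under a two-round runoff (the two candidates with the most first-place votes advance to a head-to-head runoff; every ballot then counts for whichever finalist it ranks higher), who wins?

B

Round 1 first-place votes: A 10, B 15, C 16, D 8, E 7. C and B advance.
Runoff: C is ranked above B on 24 ballots, B above C on 32.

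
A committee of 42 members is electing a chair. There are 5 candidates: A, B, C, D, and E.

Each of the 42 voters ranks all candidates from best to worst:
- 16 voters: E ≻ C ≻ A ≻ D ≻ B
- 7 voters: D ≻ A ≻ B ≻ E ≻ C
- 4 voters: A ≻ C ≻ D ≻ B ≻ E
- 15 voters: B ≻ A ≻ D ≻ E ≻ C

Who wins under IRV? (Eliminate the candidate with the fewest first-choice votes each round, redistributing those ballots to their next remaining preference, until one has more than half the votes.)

B

Round 1: A 4, B 15, C 0, D 7, E 16. C eliminated.
Round 2: A 4, B 15, D 7, E 16. A eliminated.
Round 3: B 15, D 11, E 16. D eliminated.
Round 4: B 26, E 16. B has a majority (≥22).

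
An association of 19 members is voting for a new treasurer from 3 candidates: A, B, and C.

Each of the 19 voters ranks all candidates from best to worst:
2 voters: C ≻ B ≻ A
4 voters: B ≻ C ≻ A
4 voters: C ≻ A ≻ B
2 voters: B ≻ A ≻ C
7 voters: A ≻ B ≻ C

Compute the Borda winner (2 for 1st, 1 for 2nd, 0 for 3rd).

A: 2×0 + 4×0 + 4×1 + 2×1 + 7×2 = 20
B: 2×1 + 4×2 + 4×0 + 2×2 + 7×1 = 21
C: 2×2 + 4×1 + 4×2 + 2×0 + 7×0 = 16

B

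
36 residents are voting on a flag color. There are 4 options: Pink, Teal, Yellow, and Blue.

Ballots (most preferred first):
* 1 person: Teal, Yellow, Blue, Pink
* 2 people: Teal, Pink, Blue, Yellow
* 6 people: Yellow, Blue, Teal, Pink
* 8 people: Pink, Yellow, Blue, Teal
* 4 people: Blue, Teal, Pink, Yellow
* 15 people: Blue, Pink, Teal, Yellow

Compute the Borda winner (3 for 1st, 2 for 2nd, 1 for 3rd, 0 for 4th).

Pink: 1×0 + 2×2 + 6×0 + 8×3 + 4×1 + 15×2 = 62
Teal: 1×3 + 2×3 + 6×1 + 8×0 + 4×2 + 15×1 = 38
Yellow: 1×2 + 2×0 + 6×3 + 8×2 + 4×0 + 15×0 = 36
Blue: 1×1 + 2×1 + 6×2 + 8×1 + 4×3 + 15×3 = 80

Blue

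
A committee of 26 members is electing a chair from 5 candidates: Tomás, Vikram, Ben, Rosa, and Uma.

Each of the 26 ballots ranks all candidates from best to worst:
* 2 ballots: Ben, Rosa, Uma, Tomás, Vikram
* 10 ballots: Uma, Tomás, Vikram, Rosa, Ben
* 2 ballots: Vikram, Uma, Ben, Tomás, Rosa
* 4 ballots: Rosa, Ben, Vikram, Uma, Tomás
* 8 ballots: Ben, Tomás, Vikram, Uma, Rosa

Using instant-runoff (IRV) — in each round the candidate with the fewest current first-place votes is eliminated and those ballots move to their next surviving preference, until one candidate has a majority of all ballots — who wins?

Round 1: Tomás 0, Vikram 2, Ben 10, Rosa 4, Uma 10. Tomás eliminated.
Round 2: Vikram 2, Ben 10, Rosa 4, Uma 10. Vikram eliminated.
Round 3: Ben 10, Rosa 4, Uma 12. Rosa eliminated.
Round 4: Ben 14, Uma 12. Ben has a majority (≥14).

Ben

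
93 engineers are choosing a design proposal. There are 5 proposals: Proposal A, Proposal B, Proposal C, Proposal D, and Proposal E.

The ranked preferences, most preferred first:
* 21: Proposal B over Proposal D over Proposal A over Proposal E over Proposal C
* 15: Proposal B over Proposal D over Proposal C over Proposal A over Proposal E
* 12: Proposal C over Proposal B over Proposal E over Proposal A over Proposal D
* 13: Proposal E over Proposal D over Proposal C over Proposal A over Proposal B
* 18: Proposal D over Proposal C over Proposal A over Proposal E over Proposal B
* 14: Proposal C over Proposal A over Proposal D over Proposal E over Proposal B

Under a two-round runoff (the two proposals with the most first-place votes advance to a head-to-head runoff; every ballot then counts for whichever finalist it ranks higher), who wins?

Proposal C

Round 1 first-place votes: Proposal A 0, Proposal B 36, Proposal C 26, Proposal D 18, Proposal E 13. Proposal B and Proposal C advance.
Runoff: Proposal B is ranked above Proposal C on 36 ballots, Proposal C above Proposal B on 57.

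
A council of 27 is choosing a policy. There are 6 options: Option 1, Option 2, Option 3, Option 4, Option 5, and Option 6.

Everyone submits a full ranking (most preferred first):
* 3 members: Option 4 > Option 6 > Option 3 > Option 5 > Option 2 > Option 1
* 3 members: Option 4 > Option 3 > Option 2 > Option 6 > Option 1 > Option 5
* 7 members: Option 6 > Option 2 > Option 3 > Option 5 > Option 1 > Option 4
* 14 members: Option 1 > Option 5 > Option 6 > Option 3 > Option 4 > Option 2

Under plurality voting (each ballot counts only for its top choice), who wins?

First-place votes: Option 1 14, Option 2 0, Option 3 0, Option 4 6, Option 5 0, Option 6 7.

Option 1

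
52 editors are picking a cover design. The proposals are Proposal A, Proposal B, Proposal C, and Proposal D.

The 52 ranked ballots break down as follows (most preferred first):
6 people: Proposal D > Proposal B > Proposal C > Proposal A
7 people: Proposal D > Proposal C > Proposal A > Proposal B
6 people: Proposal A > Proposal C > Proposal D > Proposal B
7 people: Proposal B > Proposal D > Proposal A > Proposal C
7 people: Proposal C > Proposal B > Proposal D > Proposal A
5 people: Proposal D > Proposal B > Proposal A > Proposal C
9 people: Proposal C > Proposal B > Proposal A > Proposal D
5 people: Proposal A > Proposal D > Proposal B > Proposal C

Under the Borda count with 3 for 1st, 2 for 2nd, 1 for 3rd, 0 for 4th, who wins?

Proposal A: 6×0 + 7×1 + 6×3 + 7×1 + 7×0 + 5×1 + 9×1 + 5×3 = 61
Proposal B: 6×2 + 7×0 + 6×0 + 7×3 + 7×2 + 5×2 + 9×2 + 5×1 = 80
Proposal C: 6×1 + 7×2 + 6×2 + 7×0 + 7×3 + 5×0 + 9×3 + 5×0 = 80
Proposal D: 6×3 + 7×3 + 6×1 + 7×2 + 7×1 + 5×3 + 9×0 + 5×2 = 91

Proposal D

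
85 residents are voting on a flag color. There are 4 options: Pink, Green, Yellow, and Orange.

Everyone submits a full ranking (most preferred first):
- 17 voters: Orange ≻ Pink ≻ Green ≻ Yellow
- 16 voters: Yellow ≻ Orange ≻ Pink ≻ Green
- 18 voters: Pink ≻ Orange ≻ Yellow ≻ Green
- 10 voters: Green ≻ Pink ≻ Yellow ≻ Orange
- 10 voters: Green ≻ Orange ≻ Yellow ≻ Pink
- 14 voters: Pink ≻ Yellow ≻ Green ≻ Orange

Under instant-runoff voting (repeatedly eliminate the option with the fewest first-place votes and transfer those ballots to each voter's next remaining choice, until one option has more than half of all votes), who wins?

Round 1: Pink 32, Green 20, Yellow 16, Orange 17. Yellow eliminated.
Round 2: Pink 32, Green 20, Orange 33. Green eliminated.
Round 3: Pink 42, Orange 43. Orange has a majority (≥43).

Orange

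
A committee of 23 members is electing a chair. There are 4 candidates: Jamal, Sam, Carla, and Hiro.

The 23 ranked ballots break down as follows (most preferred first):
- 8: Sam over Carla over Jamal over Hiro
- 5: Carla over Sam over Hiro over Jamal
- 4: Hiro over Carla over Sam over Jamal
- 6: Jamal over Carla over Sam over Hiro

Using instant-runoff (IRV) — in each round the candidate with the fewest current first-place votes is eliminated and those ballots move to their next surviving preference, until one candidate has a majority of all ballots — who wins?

Carla

Round 1: Jamal 6, Sam 8, Carla 5, Hiro 4. Hiro eliminated.
Round 2: Jamal 6, Sam 8, Carla 9. Jamal eliminated.
Round 3: Sam 8, Carla 15. Carla has a majority (≥12).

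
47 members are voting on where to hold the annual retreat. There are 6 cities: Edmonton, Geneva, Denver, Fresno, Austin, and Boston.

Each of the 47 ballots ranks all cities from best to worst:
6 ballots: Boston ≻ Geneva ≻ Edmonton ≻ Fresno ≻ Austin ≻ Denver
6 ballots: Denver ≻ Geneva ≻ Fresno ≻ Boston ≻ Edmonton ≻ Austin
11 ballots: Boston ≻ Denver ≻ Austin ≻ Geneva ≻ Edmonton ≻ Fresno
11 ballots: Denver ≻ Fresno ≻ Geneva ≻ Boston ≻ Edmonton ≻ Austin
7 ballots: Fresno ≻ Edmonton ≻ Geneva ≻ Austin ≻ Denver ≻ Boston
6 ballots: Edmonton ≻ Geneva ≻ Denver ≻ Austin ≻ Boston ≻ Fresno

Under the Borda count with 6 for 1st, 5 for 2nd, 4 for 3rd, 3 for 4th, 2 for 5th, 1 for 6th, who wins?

Denver

Edmonton: 6×4 + 6×2 + 11×2 + 11×2 + 7×5 + 6×6 = 151
Geneva: 6×5 + 6×5 + 11×3 + 11×4 + 7×4 + 6×5 = 195
Denver: 6×1 + 6×6 + 11×5 + 11×6 + 7×2 + 6×4 = 201
Fresno: 6×3 + 6×4 + 11×1 + 11×5 + 7×6 + 6×1 = 156
Austin: 6×2 + 6×1 + 11×4 + 11×1 + 7×3 + 6×3 = 112
Boston: 6×6 + 6×3 + 11×6 + 11×3 + 7×1 + 6×2 = 172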